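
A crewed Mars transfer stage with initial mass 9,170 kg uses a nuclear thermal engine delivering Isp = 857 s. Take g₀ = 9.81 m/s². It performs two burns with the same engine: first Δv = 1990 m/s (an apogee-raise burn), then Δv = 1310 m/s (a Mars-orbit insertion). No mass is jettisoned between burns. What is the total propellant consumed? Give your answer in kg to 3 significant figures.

total propellant consumed ≈ 2980 kg

v_e = Isp · g₀ = 857 × 9.81 = 8407.2 m/s.
After the first burn: m = 9170 × exp(−1990/8407.2) = 9170 × 0.78923 = 7,237.24 kg.
After the second burn: m = 7,237.24 × exp(−1310/8407.2) = 7,237.24 × 0.85571 = 6,192.98 kg.
Total propellant = m₀ − m_final = 9170 − 6,192.98 = 2,977.02 kg.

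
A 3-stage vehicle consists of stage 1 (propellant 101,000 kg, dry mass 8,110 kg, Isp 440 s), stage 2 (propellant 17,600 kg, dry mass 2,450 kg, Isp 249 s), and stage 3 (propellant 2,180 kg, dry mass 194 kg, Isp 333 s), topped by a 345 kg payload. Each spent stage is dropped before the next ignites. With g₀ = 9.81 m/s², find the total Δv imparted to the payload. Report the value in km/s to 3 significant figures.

Δv ≈ 15.2 km/s

Ignition mass of stage 1 = 101,000+8,110 + 17,600+2,450 + 2,180+194 + 345 = 131,879 kg.
Stage 1: m₀ = 131,879 kg, m_f = 131,879 − 101,000 = 30,879 kg; Δv = 440×9.81×ln(4.271) = 4316.4×1.4518 ≈ 6267 m/s.
Stage 2: m₀ = 22,769 kg, m_f = 22,769 − 17,600 = 5,169 kg; Δv = 249×9.81×ln(4.405) = 2442.7×1.4827 ≈ 3622 m/s.
Stage 3: m₀ = 2,719 kg, m_f = 2,719 − 2,180 = 539 kg; Δv = 333×9.81×ln(5.045) = 3266.7×1.6183 ≈ 5287 m/s.
Total Δv = 6267 + 3622 + 5287 = 15176 m/s.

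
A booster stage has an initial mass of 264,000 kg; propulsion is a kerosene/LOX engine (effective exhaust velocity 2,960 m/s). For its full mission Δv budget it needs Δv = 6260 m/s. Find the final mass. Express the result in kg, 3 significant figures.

m₀/m_f = exp(Δv / v_e) = exp(6260 / 2960.0) = exp(2.1149) = 8.2885.
m_f = m₀ / 8.2885 = 264,000 / 8.2885 = 31,851.4 kg.

final mass ≈ 31900 kg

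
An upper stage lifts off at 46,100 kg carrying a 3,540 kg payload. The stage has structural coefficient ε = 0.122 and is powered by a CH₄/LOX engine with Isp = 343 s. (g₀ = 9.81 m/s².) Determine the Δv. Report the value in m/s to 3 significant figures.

Stage wet mass = m₀ − payload = 46,100 − 3,540 = 42,560 kg.
Stage dry mass = ε × stage wet mass = 0.122 × 42,560 = 5,192.32 kg.
Burnout mass m_f = stage dry + payload = 5,192.32 + 3,540 = 8,732.32 kg.
v_e = Isp · g₀ = 343 × 9.81 = 3364.8 m/s.
Rocket equation: Δv = v_e · ln(46,100/8,732.32) = 3364.8 × ln(5.279) = 3364.8 × 1.6638 ≈ 5598 m/s.

Δv ≈ 5600 m/s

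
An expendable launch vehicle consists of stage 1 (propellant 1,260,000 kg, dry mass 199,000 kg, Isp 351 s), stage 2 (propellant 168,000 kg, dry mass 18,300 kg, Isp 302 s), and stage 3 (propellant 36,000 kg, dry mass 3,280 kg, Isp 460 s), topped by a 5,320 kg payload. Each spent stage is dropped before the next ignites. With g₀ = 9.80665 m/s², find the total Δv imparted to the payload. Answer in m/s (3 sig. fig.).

Δv ≈ 16000 m/s

Ignition mass of stage 1 = 1,260,000+199,000 + 168,000+18,300 + 36,000+3,280 + 5,320 = 1,689,900 kg.
Stage 1: m₀ = 1,689,900 kg, m_f = 1,689,900 − 1,260,000 = 429,900 kg; Δv = 351×9.80665×ln(3.931) = 3442.1×1.3689 ≈ 4712 m/s.
Stage 2: m₀ = 230,900 kg, m_f = 230,900 − 168,000 = 62,900 kg; Δv = 302×9.80665×ln(3.671) = 2961.6×1.3004 ≈ 3851 m/s.
Stage 3: m₀ = 44,600 kg, m_f = 44,600 − 36,000 = 8,600 kg; Δv = 460×9.80665×ln(5.186) = 4511.1×1.6460 ≈ 7425 m/s.
Total Δv = 4712 + 3851 + 7425 = 15988 m/s.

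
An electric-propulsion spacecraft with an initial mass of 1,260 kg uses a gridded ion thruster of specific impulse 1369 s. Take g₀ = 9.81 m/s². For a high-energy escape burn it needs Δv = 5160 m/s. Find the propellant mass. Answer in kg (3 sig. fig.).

v_e = Isp · g₀ = 1369 × 9.81 = 13429.9 m/s.
m₀/m_f = exp(Δv / v_e) = exp(5160 / 13429.9) = exp(0.3842) = 1.4685.
m_f = 1,260 / 1.4685 = 858.018 kg, so propellant = m₀ − m_f = 1,260 − 858.018 = 401.982 kg.

propellant mass ≈ 402 kg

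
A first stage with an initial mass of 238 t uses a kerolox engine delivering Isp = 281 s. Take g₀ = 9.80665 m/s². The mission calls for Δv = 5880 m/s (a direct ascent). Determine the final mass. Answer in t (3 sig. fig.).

v_e = Isp · g₀ = 281 × 9.80665 = 2755.7 m/s.
From the ideal rocket equation, m₀/m_f = exp(Δv / v_e) = exp(5880 / 2755.7) = exp(2.1338) = 8.4468.
m_f = m₀ / 8.4468 = 238 / 8.4468 = 28.1764 t.

final mass ≈ 28.2 t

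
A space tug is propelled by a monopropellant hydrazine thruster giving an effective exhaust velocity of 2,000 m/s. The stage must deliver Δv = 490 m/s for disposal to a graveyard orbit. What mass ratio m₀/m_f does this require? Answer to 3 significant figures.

mass ratio ≈ 1.28

From the ideal rocket equation, m₀/m_f = exp(Δv / v_e) = exp(490 / 2000.0) = exp(0.2450) = 1.2776.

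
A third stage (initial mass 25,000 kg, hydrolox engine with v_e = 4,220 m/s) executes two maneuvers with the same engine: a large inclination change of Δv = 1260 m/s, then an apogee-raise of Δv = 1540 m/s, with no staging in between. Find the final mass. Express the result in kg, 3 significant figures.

final mass ≈ 12900 kg

After the first burn: m = 25000 × exp(−1260/4220.0) = 25000 × 0.74187 = 18,546.8 kg.
After the second burn: m = 18,546.8 × exp(−1540/4220.0) = 18,546.8 × 0.69425 = 12,876.1 kg.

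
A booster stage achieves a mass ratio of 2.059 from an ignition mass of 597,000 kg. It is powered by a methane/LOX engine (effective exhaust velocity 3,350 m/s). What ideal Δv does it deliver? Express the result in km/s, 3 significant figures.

Δv ≈ 2.42 km/s

Using Δv = v_e ln(m₀/m_f): Δv = v_e · ln(2.059) = 3350.0 × 0.7222 ≈ 2419.4 m/s.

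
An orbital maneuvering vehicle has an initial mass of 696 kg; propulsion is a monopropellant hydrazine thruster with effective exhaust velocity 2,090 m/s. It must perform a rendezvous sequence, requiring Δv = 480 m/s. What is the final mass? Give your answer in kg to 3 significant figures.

final mass ≈ 553 kg

m₀/m_f = exp(Δv / v_e) = exp(480 / 2090.0) = exp(0.2297) = 1.2582.
m_f = m₀ / 1.2582 = 696 / 1.2582 = 553.171 kg.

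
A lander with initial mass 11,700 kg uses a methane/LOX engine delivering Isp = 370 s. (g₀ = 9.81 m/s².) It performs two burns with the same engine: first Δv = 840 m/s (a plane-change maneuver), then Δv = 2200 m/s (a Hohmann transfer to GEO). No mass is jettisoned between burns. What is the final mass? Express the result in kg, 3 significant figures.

final mass ≈ 5060 kg

v_e = Isp · g₀ = 370 × 9.81 = 3629.7 m/s.
After the first burn: m = 11700 × exp(−840/3629.7) = 11700 × 0.79340 = 9,282.78 kg.
After the second burn: m = 9,282.78 × exp(−2200/3629.7) = 9,282.78 × 0.54547 = 5,063.48 kg.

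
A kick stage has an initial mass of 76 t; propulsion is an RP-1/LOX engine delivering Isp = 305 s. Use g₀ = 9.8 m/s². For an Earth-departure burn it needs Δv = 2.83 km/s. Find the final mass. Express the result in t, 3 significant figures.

v_e = Isp · g₀ = 305 × 9.8 = 2989.0 m/s.
m₀/m_f = exp(Δv / v_e) = exp(2830 / 2989.0) = exp(0.9468) = 2.5775.
m_f = m₀ / 2.5775 = 76 / 2.5775 = 29.4859 t.

final mass ≈ 29.5 t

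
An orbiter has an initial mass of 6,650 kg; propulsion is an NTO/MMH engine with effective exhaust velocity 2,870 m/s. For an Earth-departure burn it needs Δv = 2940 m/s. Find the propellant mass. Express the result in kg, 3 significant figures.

Rocket equation: m₀/m_f = exp(Δv / v_e) = exp(2940 / 2870.0) = exp(1.0244) = 2.7854.
m_f = 6,650 / 2.7854 = 2,387.45 kg, so propellant = m₀ − m_f = 6,650 − 2,387.45 = 4,262.55 kg.

propellant mass ≈ 4260 kg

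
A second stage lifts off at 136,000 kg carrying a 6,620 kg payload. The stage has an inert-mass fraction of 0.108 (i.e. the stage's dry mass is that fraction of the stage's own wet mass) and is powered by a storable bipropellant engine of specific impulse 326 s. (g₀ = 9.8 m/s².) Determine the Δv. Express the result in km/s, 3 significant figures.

Δv ≈ 6.03 km/s

Stage wet mass = m₀ − payload = 136,000 − 6,620 = 129,380 kg.
Stage dry mass = ε × stage wet mass = 0.108 × 129,380 = 13,973 kg.
Burnout mass m_f = stage dry + payload = 13,973 + 6,620 = 20,593 kg.
v_e = Isp · g₀ = 326 × 9.8 = 3194.8 m/s.
By the Tsiolkovsky rocket equation, Δv = v_e · ln(136,000/20,593) = 3194.8 × ln(6.604) = 3194.8 × 1.8877 ≈ 6031 m/s.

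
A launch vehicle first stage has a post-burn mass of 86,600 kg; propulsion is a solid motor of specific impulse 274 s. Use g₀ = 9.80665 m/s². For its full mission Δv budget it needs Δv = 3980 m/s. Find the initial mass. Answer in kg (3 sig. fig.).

v_e = Isp · g₀ = 274 × 9.80665 = 2687.0 m/s.
From the ideal rocket equation, m₀/m_f = exp(Δv / v_e) = exp(3980 / 2687.0) = exp(1.4812) = 4.3982.
m₀ = m_f × 4.3982 = 86,600 × 4.3982 = 380,884 kg.

initial mass ≈ 381000 kg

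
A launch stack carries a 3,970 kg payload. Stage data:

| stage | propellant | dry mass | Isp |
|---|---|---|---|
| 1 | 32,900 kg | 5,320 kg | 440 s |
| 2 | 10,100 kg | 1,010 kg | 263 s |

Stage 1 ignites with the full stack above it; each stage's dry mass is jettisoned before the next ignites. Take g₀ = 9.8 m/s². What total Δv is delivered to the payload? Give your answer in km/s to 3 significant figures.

Ignition mass of stage 1 = 32,900+5,320 + 10,100+1,010 + 3,970 = 53,300 kg.
Stage 1: m₀ = 53,300 kg, m_f = 53,300 − 32,900 = 20,400 kg; Δv = 440×9.8×ln(2.613) = 4312.0×0.9604 ≈ 4141 m/s.
Stage 2: m₀ = 15,080 kg, m_f = 15,080 − 10,100 = 4,980 kg; Δv = 263×9.8×ln(3.028) = 2577.4×1.1079 ≈ 2856 m/s.
Total Δv = 4141 + 2856 = 6997 m/s.

Δv ≈ 7.00 km/s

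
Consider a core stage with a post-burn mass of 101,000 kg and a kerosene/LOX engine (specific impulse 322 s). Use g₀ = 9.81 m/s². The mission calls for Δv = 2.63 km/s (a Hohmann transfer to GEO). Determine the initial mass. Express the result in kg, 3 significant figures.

initial mass ≈ 232000 kg

v_e = Isp · g₀ = 322 × 9.81 = 3158.8 m/s.
m₀/m_f = exp(Δv / v_e) = exp(2630 / 3158.8) = exp(0.8326) = 2.2993.
m₀ = m_f × 2.2993 = 101,000 × 2.2993 = 232,229 kg.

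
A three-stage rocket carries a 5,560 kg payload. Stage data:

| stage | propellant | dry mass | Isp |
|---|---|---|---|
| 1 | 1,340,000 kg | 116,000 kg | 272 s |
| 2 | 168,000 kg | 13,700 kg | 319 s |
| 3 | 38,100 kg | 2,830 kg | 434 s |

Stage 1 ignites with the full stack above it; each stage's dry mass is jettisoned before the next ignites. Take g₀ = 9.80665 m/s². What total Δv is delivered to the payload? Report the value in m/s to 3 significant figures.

Δv ≈ 15700 m/s

Ignition mass of stage 1 = 1,340,000+116,000 + 168,000+13,700 + 38,100+2,830 + 5,560 = 1,684,190 kg.
Stage 1: m₀ = 1,684,190 kg, m_f = 1,684,190 − 1,340,000 = 344,190 kg; Δv = 272×9.80665×ln(4.893) = 2667.4×1.5878 ≈ 4235 m/s.
Stage 2: m₀ = 228,190 kg, m_f = 228,190 − 168,000 = 60,190 kg; Δv = 319×9.80665×ln(3.791) = 3128.3×1.3327 ≈ 4169 m/s.
Stage 3: m₀ = 46,490 kg, m_f = 46,490 − 38,100 = 8,390 kg; Δv = 434×9.80665×ln(5.541) = 4256.1×1.7122 ≈ 7287 m/s.
Total Δv = 4235 + 4169 + 7287 = 15691 m/s.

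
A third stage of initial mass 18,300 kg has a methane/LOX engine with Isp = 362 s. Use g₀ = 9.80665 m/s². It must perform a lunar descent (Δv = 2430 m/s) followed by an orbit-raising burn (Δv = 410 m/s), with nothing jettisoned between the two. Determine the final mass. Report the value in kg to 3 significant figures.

final mass ≈ 8220 kg

v_e = Isp · g₀ = 362 × 9.80665 = 3550.0 m/s.
After the first burn: m = 18300 × exp(−2430/3550.0) = 18300 × 0.50434 = 9,229.42 kg.
After the second burn: m = 9,229.42 × exp(−410/3550.0) = 9,229.42 × 0.89093 = 8,222.77 kg.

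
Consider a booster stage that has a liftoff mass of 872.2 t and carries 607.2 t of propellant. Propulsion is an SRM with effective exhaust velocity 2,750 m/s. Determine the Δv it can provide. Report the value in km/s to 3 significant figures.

Δv ≈ 3.28 km/s

m_f = m₀ − m_prop = 872.2 − 607.2 = 265 t.
From the ideal rocket equation, Δv = v_e · ln(m₀/m_f) = 2750.0 × ln(3.291) = 2750.0 × 1.1913 ≈ 3276.0 m/s.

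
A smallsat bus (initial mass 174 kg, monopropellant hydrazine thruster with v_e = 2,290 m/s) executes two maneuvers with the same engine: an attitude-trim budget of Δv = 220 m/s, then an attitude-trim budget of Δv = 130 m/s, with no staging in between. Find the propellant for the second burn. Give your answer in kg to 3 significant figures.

After the first burn: m = 174 × exp(−220/2290.0) = 174 × 0.90840 = 158.062 kg.
After the second burn: m = 158.062 × exp(−130/2290.0) = 158.062 × 0.94481 = 149.339 kg.
Second-burn propellant = 158.062 − 149.339 = 8.723 kg.

propellant for the second burn ≈ 8.72 kg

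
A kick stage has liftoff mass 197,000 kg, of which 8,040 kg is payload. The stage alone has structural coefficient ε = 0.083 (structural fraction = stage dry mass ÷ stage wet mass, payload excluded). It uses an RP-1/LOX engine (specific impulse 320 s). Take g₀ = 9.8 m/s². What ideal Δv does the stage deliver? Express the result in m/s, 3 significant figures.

Stage wet mass = m₀ − payload = 197,000 − 8,040 = 188,960 kg.
Stage dry mass = ε × stage wet mass = 0.083 × 188,960 = 15,683.7 kg.
Burnout mass m_f = stage dry + payload = 15,683.7 + 8,040 = 23,723.7 kg.
v_e = Isp · g₀ = 320 × 9.8 = 3136.0 m/s.
By the Tsiolkovsky rocket equation, Δv = v_e · ln(197,000/23,723.7) = 3136.0 × ln(8.304) = 3136.0 × 2.1167 ≈ 6638 m/s.

Δv ≈ 6640 m/s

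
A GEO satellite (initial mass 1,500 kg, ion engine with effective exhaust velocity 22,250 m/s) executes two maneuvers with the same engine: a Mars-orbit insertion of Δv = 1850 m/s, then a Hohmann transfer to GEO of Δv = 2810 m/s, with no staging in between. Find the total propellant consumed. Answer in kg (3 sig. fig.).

After the first burn: m = 1500 × exp(−1850/22250.0) = 1500 × 0.92022 = 1,380.33 kg.
After the second burn: m = 1,380.33 × exp(−2810/22250.0) = 1,380.33 × 0.88136 = 1,216.57 kg.
Total propellant = m₀ − m_final = 1500 − 1,216.57 = 283.43 kg.

total propellant consumed ≈ 283 kg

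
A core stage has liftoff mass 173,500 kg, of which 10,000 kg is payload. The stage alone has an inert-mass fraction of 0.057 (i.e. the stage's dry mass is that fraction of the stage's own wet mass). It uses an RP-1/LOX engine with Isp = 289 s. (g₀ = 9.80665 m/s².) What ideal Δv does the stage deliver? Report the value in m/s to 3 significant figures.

Δv ≈ 6220 m/s

Stage wet mass = m₀ − payload = 173,500 − 10,000 = 163,500 kg.
Stage dry mass = ε × stage wet mass = 0.057 × 163,500 = 9,319.5 kg.
Burnout mass m_f = stage dry + payload = 9,319.5 + 10,000 = 19,319.5 kg.
v_e = Isp · g₀ = 289 × 9.80665 = 2834.1 m/s.
Rocket equation: Δv = v_e · ln(173,500/19,319.5) = 2834.1 × ln(8.981) = 2834.1 × 2.1951 ≈ 6221 m/s.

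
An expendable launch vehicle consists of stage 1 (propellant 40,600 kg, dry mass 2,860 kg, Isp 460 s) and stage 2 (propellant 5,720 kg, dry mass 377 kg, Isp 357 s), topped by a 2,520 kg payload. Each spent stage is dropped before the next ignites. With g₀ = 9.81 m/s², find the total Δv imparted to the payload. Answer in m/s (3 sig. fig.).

Δv ≈ 10600 m/s

Ignition mass of stage 1 = 40,600+2,860 + 5,720+377 + 2,520 = 52,077 kg.
Stage 1: m₀ = 52,077 kg, m_f = 52,077 − 40,600 = 11,477 kg; Δv = 460×9.81×ln(4.538) = 4512.6×1.5124 ≈ 6825 m/s.
Stage 2: m₀ = 8,617 kg, m_f = 8,617 − 5,720 = 2,897 kg; Δv = 357×9.81×ln(2.974) = 3502.2×1.0901 ≈ 3818 m/s.
Total Δv = 6825 + 3818 = 10643 m/s.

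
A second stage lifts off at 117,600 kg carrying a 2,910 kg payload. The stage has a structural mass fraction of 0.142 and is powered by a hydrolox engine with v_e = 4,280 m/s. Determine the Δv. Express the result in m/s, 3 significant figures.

Δv ≈ 7760 m/s

Stage wet mass = m₀ − payload = 117,600 − 2,910 = 114,690 kg.
Stage dry mass = ε × stage wet mass = 0.142 × 114,690 = 16,286 kg.
Burnout mass m_f = stage dry + payload = 16,286 + 2,910 = 19,196 kg.
Δv = v_e · ln(117,600/19,196) = 4280.0 × ln(6.126) = 4280.0 × 1.8126 ≈ 7758 m/s.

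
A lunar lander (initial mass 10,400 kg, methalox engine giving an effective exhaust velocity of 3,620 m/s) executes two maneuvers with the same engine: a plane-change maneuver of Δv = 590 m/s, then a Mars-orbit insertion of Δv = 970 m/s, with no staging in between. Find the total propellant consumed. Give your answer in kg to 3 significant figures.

After the first burn: m = 10400 × exp(−590/3620.0) = 10400 × 0.84961 = 8,835.94 kg.
After the second burn: m = 8,835.94 × exp(−970/3620.0) = 8,835.94 × 0.76494 = 6,758.96 kg.
Total propellant = m₀ − m_final = 10400 − 6,758.96 = 3,641.04 kg.

total propellant consumed ≈ 3640 kg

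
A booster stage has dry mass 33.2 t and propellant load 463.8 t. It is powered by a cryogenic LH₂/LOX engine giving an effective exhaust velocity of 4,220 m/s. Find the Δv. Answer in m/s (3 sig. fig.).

m₀ = m_dry + m_prop = 33.2 + 463.8 = 497 t.
From the ideal rocket equation, Δv = v_e · ln(m₀/m_f) = 4220.0 × ln(14.97) = 4220.0 × 2.7060 ≈ 11419.5 m/s.

Δv ≈ 11400 m/s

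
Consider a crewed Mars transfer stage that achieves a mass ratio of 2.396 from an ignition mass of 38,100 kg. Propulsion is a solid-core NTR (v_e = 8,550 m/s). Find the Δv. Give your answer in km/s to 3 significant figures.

Δv ≈ 7.47 km/s

Δv = v_e · ln(2.396) = 8550.0 × 0.8738 ≈ 7471.0 m/s.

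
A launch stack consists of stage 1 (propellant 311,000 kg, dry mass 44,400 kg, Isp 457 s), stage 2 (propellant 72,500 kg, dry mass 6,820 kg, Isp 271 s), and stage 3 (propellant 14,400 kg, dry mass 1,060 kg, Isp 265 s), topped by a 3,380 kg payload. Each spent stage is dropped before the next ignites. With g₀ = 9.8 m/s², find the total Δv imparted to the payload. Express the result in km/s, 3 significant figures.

Δv ≈ 12.5 km/s

Ignition mass of stage 1 = 311,000+44,400 + 72,500+6,820 + 14,400+1,060 + 3,380 = 453,560 kg.
Stage 1: m₀ = 453,560 kg, m_f = 453,560 − 311,000 = 142,560 kg; Δv = 457×9.8×ln(3.182) = 4478.6×1.1574 ≈ 5183 m/s.
Stage 2: m₀ = 98,160 kg, m_f = 98,160 − 72,500 = 25,660 kg; Δv = 271×9.8×ln(3.825) = 2655.8×1.3417 ≈ 3563 m/s.
Stage 3: m₀ = 18,840 kg, m_f = 18,840 − 14,400 = 4,440 kg; Δv = 265×9.8×ln(4.243) = 2597.0×1.4453 ≈ 3754 m/s.
Total Δv = 5183 + 3563 + 3754 = 12500 m/s.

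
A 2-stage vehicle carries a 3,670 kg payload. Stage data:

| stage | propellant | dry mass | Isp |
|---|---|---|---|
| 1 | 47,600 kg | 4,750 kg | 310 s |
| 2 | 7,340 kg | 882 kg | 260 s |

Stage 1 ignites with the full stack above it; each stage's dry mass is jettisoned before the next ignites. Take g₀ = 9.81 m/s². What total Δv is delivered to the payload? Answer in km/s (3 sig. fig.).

Δv ≈ 6.56 km/s

Ignition mass of stage 1 = 47,600+4,750 + 7,340+882 + 3,670 = 64,242 kg.
Stage 1: m₀ = 64,242 kg, m_f = 64,242 − 47,600 = 16,642 kg; Δv = 310×9.81×ln(3.86) = 3041.1×1.3507 ≈ 4108 m/s.
Stage 2: m₀ = 11,892 kg, m_f = 11,892 − 7,340 = 4,552 kg; Δv = 260×9.81×ln(2.612) = 2550.6×0.9603 ≈ 2449 m/s.
Total Δv = 4108 + 2449 = 6557 m/s.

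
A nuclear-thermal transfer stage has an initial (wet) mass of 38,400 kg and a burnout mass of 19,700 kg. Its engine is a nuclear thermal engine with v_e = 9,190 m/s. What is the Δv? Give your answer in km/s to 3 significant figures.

Δv ≈ 6.13 km/s

Using Δv = v_e ln(m₀/m_f): Δv = v_e · ln(m₀/m_f) = 9190.0 × ln(1.949) = 9190.0 × 0.6674 ≈ 6133.8 m/s.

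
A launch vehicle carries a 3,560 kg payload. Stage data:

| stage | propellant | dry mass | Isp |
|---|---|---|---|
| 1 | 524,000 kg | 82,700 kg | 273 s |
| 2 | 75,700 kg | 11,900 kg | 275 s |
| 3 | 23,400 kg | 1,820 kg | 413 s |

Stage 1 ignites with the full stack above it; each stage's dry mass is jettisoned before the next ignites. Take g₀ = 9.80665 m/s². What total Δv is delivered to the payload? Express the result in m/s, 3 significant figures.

Δv ≈ 13100 m/s

Ignition mass of stage 1 = 524,000+82,700 + 75,700+11,900 + 23,400+1,820 + 3,560 = 723,080 kg.
Stage 1: m₀ = 723,080 kg, m_f = 723,080 − 524,000 = 199,080 kg; Δv = 273×9.80665×ln(3.632) = 2677.2×1.2898 ≈ 3453 m/s.
Stage 2: m₀ = 116,380 kg, m_f = 116,380 − 75,700 = 40,680 kg; Δv = 275×9.80665×ln(2.861) = 2696.8×1.0511 ≈ 2835 m/s.
Stage 3: m₀ = 28,780 kg, m_f = 28,780 − 23,400 = 5,380 kg; Δv = 413×9.80665×ln(5.349) = 4050.1×1.6770 ≈ 6792 m/s.
Total Δv = 3453 + 2835 + 6792 = 13080 m/s.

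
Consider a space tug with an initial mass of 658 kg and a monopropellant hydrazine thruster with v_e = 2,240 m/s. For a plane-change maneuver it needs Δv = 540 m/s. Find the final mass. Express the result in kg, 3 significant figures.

m₀/m_f = exp(Δv / v_e) = exp(540 / 2240.0) = exp(0.2411) = 1.2726.
m_f = m₀ / 1.2726 = 658 / 1.2726 = 517.052 kg.

final mass ≈ 517 kg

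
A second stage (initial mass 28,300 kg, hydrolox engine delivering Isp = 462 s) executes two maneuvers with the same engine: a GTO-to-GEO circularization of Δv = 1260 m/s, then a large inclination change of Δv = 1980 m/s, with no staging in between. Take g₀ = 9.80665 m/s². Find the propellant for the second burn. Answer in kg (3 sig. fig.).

v_e = Isp · g₀ = 462 × 9.80665 = 4530.7 m/s.
After the first burn: m = 28300 × exp(−1260/4530.7) = 28300 × 0.75722 = 21,429.3 kg.
After the second burn: m = 21,429.3 × exp(−1980/4530.7) = 21,429.3 × 0.64596 = 13,842.5 kg.
Second-burn propellant = 21,429.3 − 13,842.5 = 7,586.8 kg.

propellant for the second burn ≈ 7590 kg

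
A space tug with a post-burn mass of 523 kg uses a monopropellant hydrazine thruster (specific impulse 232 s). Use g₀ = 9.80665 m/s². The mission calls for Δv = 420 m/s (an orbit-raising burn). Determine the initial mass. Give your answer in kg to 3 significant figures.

v_e = Isp · g₀ = 232 × 9.80665 = 2275.1 m/s.
m₀/m_f = exp(Δv / v_e) = exp(420 / 2275.1) = exp(0.1846) = 1.2027.
m₀ = m_f × 1.2027 = 523 × 1.2027 = 629.012 kg.

initial mass ≈ 629 kg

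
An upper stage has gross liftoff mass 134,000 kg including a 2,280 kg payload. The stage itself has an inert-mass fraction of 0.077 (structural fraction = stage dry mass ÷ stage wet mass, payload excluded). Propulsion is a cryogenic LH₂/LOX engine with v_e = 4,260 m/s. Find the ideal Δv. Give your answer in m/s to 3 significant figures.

Stage wet mass = m₀ − payload = 134,000 − 2,280 = 131,720 kg.
Stage dry mass = ε × stage wet mass = 0.077 × 131,720 = 10,142.4 kg.
Burnout mass m_f = stage dry + payload = 10,142.4 + 2,280 = 12,422.4 kg.
Rocket equation: Δv = v_e · ln(134,000/12,422.4) = 4260.0 × ln(10.79) = 4260.0 × 2.3783 ≈ 10132 m/s.

Δv ≈ 10100 m/s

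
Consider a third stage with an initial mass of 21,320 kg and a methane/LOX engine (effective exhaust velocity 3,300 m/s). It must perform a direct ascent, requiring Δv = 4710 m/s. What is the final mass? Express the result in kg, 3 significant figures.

final mass ≈ 5120 kg

From the ideal rocket equation, m₀/m_f = exp(Δv / v_e) = exp(4710 / 3300.0) = exp(1.4273) = 4.1673.
m_f = m₀ / 4.1673 = 21,320 / 4.1673 = 5,116.02 kg.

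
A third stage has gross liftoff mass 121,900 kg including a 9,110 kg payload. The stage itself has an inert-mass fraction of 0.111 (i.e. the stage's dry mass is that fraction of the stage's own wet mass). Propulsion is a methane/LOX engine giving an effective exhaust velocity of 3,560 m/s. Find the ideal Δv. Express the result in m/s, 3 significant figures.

Δv ≈ 6160 m/s

Stage wet mass = m₀ − payload = 121,900 − 9,110 = 112,790 kg.
Stage dry mass = ε × stage wet mass = 0.111 × 112,790 = 12,519.7 kg.
Burnout mass m_f = stage dry + payload = 12,519.7 + 9,110 = 21,629.7 kg.
Δv = v_e · ln(121,900/21,629.7) = 3560.0 × ln(5.636) = 3560.0 × 1.7291 ≈ 6156 m/s.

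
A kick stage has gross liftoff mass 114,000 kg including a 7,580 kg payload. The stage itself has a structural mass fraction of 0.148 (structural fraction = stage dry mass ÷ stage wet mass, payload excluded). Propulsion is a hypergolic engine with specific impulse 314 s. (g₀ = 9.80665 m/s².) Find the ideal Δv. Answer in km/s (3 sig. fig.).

Δv ≈ 4.89 km/s

Stage wet mass = m₀ − payload = 114,000 − 7,580 = 106,420 kg.
Stage dry mass = ε × stage wet mass = 0.148 × 106,420 = 15,750.2 kg.
Burnout mass m_f = stage dry + payload = 15,750.2 + 7,580 = 23,330.2 kg.
v_e = Isp · g₀ = 314 × 9.80665 = 3079.3 m/s.
Rocket equation: Δv = v_e · ln(114,000/23,330.2) = 3079.3 × ln(4.886) = 3079.3 × 1.5864 ≈ 4885 m/s.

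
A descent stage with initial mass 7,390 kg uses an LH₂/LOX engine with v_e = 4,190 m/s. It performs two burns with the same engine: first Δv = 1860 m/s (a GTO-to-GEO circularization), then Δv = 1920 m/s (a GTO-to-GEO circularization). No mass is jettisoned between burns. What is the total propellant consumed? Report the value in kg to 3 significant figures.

total propellant consumed ≈ 4390 kg

After the first burn: m = 7390 × exp(−1860/4190.0) = 7390 × 0.64152 = 4,740.83 kg.
After the second burn: m = 4,740.83 × exp(−1920/4190.0) = 4,740.83 × 0.63240 = 2,998.1 kg.
Total propellant = m₀ − m_final = 7390 − 2,998.1 = 4,391.9 kg.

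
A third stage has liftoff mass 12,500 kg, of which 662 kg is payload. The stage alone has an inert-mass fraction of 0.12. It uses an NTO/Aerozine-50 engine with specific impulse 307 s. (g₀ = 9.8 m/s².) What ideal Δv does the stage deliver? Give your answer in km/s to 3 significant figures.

Δv ≈ 5.39 km/s

Stage wet mass = m₀ − payload = 12,500 − 662 = 11,838 kg.
Stage dry mass = ε × stage wet mass = 0.12 × 11,838 = 1,420.56 kg.
Burnout mass m_f = stage dry + payload = 1,420.56 + 662 = 2,082.56 kg.
v_e = Isp · g₀ = 307 × 9.8 = 3008.6 m/s.
Δv = v_e · ln(12,500/2,082.56) = 3008.6 × ln(6.002) = 3008.6 × 1.7921 ≈ 5392 m/s.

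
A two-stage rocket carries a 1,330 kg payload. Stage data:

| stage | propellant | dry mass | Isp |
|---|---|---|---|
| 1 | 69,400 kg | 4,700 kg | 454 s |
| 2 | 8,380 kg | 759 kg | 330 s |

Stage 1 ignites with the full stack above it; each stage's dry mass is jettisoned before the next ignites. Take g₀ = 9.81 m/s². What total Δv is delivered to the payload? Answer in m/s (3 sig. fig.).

Ignition mass of stage 1 = 69,400+4,700 + 8,380+759 + 1,330 = 84,569 kg.
Stage 1: m₀ = 84,569 kg, m_f = 84,569 − 69,400 = 15,169 kg; Δv = 454×9.81×ln(5.575) = 4453.7×1.7183 ≈ 7653 m/s.
Stage 2: m₀ = 10,469 kg, m_f = 10,469 − 8,380 = 2,089 kg; Δv = 330×9.81×ln(5.011) = 3237.3×1.6117 ≈ 5218 m/s.
Total Δv = 7653 + 5218 = 12871 m/s.

Δv ≈ 12900 m/s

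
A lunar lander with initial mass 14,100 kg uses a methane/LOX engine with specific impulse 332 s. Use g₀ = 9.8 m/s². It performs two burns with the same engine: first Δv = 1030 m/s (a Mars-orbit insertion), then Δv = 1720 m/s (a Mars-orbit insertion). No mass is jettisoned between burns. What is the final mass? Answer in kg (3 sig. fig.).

v_e = Isp · g₀ = 332 × 9.8 = 3253.6 m/s.
After the first burn: m = 14100 × exp(−1030/3253.6) = 14100 × 0.72864 = 10,273.8 kg.
After the second burn: m = 10,273.8 × exp(−1720/3253.6) = 10,273.8 × 0.58940 = 6,055.38 kg.

final mass ≈ 6060 kg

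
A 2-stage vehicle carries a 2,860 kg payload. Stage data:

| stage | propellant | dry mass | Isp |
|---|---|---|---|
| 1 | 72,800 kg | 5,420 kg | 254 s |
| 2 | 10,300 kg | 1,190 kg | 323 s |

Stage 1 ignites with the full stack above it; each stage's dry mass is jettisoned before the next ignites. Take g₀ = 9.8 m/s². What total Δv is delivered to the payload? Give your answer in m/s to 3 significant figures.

Δv ≈ 7850 m/s

Ignition mass of stage 1 = 72,800+5,420 + 10,300+1,190 + 2,860 = 92,570 kg.
Stage 1: m₀ = 92,570 kg, m_f = 92,570 − 72,800 = 19,770 kg; Δv = 254×9.8×ln(4.682) = 2489.2×1.5438 ≈ 3843 m/s.
Stage 2: m₀ = 14,350 kg, m_f = 14,350 − 10,300 = 4,050 kg; Δv = 323×9.8×ln(3.543) = 3165.4×1.2650 ≈ 4004 m/s.
Total Δv = 3843 + 4004 = 7847 m/s.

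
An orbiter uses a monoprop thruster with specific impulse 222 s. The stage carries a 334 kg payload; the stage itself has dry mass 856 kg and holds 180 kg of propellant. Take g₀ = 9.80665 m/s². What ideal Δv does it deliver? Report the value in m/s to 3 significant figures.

v_e = Isp · g₀ = 222 × 9.80665 = 2177.1 m/s.
m₀ = payload + dry + propellant = 334 + 856 + 180 = 1,370 kg.
m_f = payload + dry = 334 + 856 = 1,190 kg.
By the Tsiolkovsky rocket equation, Δv = v_e · ln(m₀/m_f) = 2177.1 × ln(1.151) = 2177.1 × 0.1409 ≈ 306.7 m/s.

Δv ≈ 307 m/s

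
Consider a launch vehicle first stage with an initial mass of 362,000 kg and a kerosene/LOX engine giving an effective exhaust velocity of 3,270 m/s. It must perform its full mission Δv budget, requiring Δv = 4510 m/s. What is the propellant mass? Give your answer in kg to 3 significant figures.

propellant mass ≈ 271000 kg

Rocket equation: m₀/m_f = exp(Δv / v_e) = exp(4510 / 3270.0) = exp(1.3792) = 3.9717.
m_f = 362,000 / 3.9717 = 91,144.8 kg, so propellant = m₀ − m_f = 362,000 − 91,144.8 = 270,855.2 kg.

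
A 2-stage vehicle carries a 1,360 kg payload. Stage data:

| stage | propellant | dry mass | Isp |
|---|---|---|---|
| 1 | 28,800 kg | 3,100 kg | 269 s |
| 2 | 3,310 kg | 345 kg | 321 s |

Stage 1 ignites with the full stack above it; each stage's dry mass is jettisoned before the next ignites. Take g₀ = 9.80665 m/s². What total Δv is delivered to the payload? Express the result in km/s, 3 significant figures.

Ignition mass of stage 1 = 28,800+3,100 + 3,310+345 + 1,360 = 36,915 kg.
Stage 1: m₀ = 36,915 kg, m_f = 36,915 − 28,800 = 8,115 kg; Δv = 269×9.80665×ln(4.549) = 2638.0×1.5149 ≈ 3996 m/s.
Stage 2: m₀ = 5,015 kg, m_f = 5,015 − 3,310 = 1,705 kg; Δv = 321×9.80665×ln(2.941) = 3147.9×1.0789 ≈ 3396 m/s.
Total Δv = 3996 + 3396 = 7392 m/s.

Δv ≈ 7.39 km/s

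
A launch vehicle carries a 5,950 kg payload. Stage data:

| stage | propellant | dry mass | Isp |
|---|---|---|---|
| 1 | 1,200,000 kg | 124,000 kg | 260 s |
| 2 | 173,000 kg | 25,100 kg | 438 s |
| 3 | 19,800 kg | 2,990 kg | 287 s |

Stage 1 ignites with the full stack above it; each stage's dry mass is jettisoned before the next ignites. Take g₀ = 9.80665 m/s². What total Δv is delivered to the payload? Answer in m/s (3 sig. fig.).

Δv ≈ 13300 m/s

Ignition mass of stage 1 = 1,200,000+124,000 + 173,000+25,100 + 19,800+2,990 + 5,950 = 1,550,840 kg.
Stage 1: m₀ = 1,550,840 kg, m_f = 1,550,840 − 1,200,000 = 350,840 kg; Δv = 260×9.80665×ln(4.42) = 2549.7×1.4862 ≈ 3789 m/s.
Stage 2: m₀ = 226,840 kg, m_f = 226,840 − 173,000 = 53,840 kg; Δv = 438×9.80665×ln(4.213) = 4295.3×1.4382 ≈ 6178 m/s.
Stage 3: m₀ = 28,740 kg, m_f = 28,740 − 19,800 = 8,940 kg; Δv = 287×9.80665×ln(3.215) = 2814.5×1.1678 ≈ 3287 m/s.
Total Δv = 3789 + 6178 + 3287 = 13254 m/s.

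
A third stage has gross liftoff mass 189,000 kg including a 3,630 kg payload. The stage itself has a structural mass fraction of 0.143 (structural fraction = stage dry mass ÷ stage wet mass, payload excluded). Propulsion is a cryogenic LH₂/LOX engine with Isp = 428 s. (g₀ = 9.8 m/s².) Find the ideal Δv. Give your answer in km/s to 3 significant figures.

Stage wet mass = m₀ − payload = 189,000 − 3,630 = 185,370 kg.
Stage dry mass = ε × stage wet mass = 0.143 × 185,370 = 26,507.9 kg.
Burnout mass m_f = stage dry + payload = 26,507.9 + 3,630 = 30,137.9 kg.
v_e = Isp · g₀ = 428 × 9.8 = 4194.4 m/s.
Δv = v_e · ln(189,000/30,137.9) = 4194.4 × ln(6.271) = 4194.4 × 1.8360 ≈ 7701 m/s.

Δv ≈ 7.70 km/s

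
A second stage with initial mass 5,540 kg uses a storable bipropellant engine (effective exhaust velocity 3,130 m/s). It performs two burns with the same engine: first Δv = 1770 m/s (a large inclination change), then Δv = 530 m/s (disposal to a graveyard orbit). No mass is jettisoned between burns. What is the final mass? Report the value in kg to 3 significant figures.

After the first burn: m = 5540 × exp(−1770/3130.0) = 5540 × 0.56808 = 3,147.16 kg.
After the second burn: m = 3,147.16 × exp(−530/3130.0) = 3,147.16 × 0.84423 = 2,656.93 kg.

final mass ≈ 2660 kg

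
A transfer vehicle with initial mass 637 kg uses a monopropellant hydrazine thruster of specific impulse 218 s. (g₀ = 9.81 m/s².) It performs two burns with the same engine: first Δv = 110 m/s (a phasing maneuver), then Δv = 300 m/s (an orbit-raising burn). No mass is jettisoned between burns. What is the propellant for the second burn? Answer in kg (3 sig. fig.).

v_e = Isp · g₀ = 218 × 9.81 = 2138.6 m/s.
After the first burn: m = 637 × exp(−110/2138.6) = 637 × 0.94986 = 605.061 kg.
After the second burn: m = 605.061 × exp(−300/2138.6) = 605.061 × 0.86911 = 525.865 kg.
Second-burn propellant = 605.061 − 525.865 = 79.196 kg.

propellant for the second burn ≈ 79.2 kg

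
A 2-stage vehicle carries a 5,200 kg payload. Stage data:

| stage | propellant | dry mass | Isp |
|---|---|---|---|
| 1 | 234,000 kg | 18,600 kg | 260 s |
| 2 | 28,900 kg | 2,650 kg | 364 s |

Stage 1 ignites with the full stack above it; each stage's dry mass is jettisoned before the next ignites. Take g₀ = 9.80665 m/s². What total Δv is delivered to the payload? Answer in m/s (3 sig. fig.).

Δv ≈ 9730 m/s

Ignition mass of stage 1 = 234,000+18,600 + 28,900+2,650 + 5,200 = 289,350 kg.
Stage 1: m₀ = 289,350 kg, m_f = 289,350 − 234,000 = 55,350 kg; Δv = 260×9.80665×ln(5.228) = 2549.7×1.6540 ≈ 4217 m/s.
Stage 2: m₀ = 36,750 kg, m_f = 36,750 − 28,900 = 7,850 kg; Δv = 364×9.80665×ln(4.682) = 3569.6×1.5436 ≈ 5510 m/s.
Total Δv = 4217 + 5510 = 9727 m/s.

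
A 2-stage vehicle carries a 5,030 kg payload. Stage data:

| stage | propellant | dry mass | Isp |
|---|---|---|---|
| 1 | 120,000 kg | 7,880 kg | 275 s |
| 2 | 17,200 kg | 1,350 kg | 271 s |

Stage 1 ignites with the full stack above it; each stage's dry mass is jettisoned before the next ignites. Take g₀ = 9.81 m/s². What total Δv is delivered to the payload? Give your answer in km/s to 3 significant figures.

Δv ≈ 7.72 km/s

Ignition mass of stage 1 = 120,000+7,880 + 17,200+1,350 + 5,030 = 151,460 kg.
Stage 1: m₀ = 151,460 kg, m_f = 151,460 − 120,000 = 31,460 kg; Δv = 275×9.81×ln(4.814) = 2697.8×1.5716 ≈ 4240 m/s.
Stage 2: m₀ = 23,580 kg, m_f = 23,580 − 17,200 = 6,380 kg; Δv = 271×9.81×ln(3.696) = 2658.5×1.3072 ≈ 3475 m/s.
Total Δv = 4240 + 3475 = 7715 m/s.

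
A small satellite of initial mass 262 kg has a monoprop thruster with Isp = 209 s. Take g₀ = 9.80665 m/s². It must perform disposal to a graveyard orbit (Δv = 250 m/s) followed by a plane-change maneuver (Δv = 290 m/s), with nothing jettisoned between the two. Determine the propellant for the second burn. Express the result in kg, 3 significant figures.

v_e = Isp · g₀ = 209 × 9.80665 = 2049.6 m/s.
After the first burn: m = 262 × exp(−250/2049.6) = 262 × 0.88517 = 231.915 kg.
After the second burn: m = 231.915 × exp(−290/2049.6) = 231.915 × 0.86806 = 201.316 kg.
Second-burn propellant = 231.915 − 201.316 = 30.599 kg.

propellant for the second burn ≈ 30.6 kg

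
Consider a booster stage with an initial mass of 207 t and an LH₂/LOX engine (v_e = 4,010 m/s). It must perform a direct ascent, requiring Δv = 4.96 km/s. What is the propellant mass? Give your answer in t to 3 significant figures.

propellant mass ≈ 147 t

Using Δv = v_e ln(m₀/m_f): m₀/m_f = exp(Δv / v_e) = exp(4960 / 4010.0) = exp(1.2369) = 3.4449.
m_f = 207 / 3.4449 = 60.0888 t, so propellant = m₀ − m_f = 207 − 60.0888 = 146.9112 t.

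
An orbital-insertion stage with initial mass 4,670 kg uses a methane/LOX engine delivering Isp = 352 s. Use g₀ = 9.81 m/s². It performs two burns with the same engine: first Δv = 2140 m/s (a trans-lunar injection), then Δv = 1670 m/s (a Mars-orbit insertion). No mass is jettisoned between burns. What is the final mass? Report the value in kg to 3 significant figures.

v_e = Isp · g₀ = 352 × 9.81 = 3453.1 m/s.
After the first burn: m = 4670 × exp(−2140/3453.1) = 4670 × 0.53809 = 2,512.88 kg.
After the second burn: m = 2,512.88 × exp(−1670/3453.1) = 2,512.88 × 0.61655 = 1,549.32 kg.

final mass ≈ 1550 kg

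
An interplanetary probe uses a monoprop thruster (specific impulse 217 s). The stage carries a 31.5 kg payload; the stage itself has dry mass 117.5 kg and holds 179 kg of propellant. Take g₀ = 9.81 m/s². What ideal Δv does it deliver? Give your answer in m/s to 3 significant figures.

v_e = Isp · g₀ = 217 × 9.81 = 2128.8 m/s.
m₀ = payload + dry + propellant = 31.5 + 117.5 + 179 = 328 kg.
m_f = payload + dry = 31.5 + 117.5 = 149 kg.
Rocket equation: Δv = v_e · ln(m₀/m_f) = 2128.8 × ln(2.201) = 2128.8 × 0.7891 ≈ 1679.7 m/s.

Δv ≈ 1680 m/s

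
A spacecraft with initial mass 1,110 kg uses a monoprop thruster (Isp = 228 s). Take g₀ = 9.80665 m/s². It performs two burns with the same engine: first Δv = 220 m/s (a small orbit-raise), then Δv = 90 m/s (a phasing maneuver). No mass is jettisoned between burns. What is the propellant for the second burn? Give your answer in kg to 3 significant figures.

v_e = Isp · g₀ = 228 × 9.80665 = 2235.9 m/s.
After the first burn: m = 1110 × exp(−220/2235.9) = 1110 × 0.90629 = 1,005.98 kg.
After the second burn: m = 1,005.98 × exp(−90/2235.9) = 1,005.98 × 0.96055 = 966.294 kg.
Second-burn propellant = 1,005.98 − 966.294 = 39.686 kg.

propellant for the second burn ≈ 39.7 kg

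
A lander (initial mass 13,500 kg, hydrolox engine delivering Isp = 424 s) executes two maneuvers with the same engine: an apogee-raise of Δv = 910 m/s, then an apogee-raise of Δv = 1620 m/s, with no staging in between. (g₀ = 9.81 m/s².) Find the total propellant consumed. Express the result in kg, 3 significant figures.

v_e = Isp · g₀ = 424 × 9.81 = 4159.4 m/s.
After the first burn: m = 13500 × exp(−910/4159.4) = 13500 × 0.80350 = 10,847.3 kg.
After the second burn: m = 10,847.3 × exp(−1620/4159.4) = 10,847.3 × 0.67741 = 7,348.07 kg.
Total propellant = m₀ − m_final = 13500 − 7,348.07 = 6,151.93 kg.

total propellant consumed ≈ 6150 kg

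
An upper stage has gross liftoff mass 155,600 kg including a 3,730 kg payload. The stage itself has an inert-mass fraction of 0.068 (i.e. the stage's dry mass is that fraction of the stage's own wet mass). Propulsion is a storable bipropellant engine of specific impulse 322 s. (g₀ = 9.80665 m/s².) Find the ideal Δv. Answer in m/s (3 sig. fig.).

Δv ≈ 7590 m/s

Stage wet mass = m₀ − payload = 155,600 − 3,730 = 151,870 kg.
Stage dry mass = ε × stage wet mass = 0.068 × 151,870 = 10,327.2 kg.
Burnout mass m_f = stage dry + payload = 10,327.2 + 3,730 = 14,057.2 kg.
v_e = Isp · g₀ = 322 × 9.80665 = 3157.7 m/s.
From the ideal rocket equation, Δv = v_e · ln(155,600/14,057.2) = 3157.7 × ln(11.07) = 3157.7 × 2.4042 ≈ 7592 m/s.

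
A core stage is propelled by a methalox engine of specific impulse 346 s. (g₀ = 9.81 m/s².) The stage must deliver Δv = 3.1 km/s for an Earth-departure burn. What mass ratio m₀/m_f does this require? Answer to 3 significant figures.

mass ratio ≈ 2.49

v_e = Isp · g₀ = 346 × 9.81 = 3394.3 m/s.
From the ideal rocket equation, m₀/m_f = exp(Δv / v_e) = exp(3100 / 3394.3) = exp(0.9133) = 2.4926.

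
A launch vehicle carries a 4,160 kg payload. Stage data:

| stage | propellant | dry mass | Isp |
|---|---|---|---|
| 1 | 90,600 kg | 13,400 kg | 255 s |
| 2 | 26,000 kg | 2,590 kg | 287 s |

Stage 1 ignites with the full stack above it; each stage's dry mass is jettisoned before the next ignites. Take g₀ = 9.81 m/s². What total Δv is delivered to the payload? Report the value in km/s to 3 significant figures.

Δv ≈ 7.16 km/s

Ignition mass of stage 1 = 90,600+13,400 + 26,000+2,590 + 4,160 = 136,750 kg.
Stage 1: m₀ = 136,750 kg, m_f = 136,750 − 90,600 = 46,150 kg; Δv = 255×9.81×ln(2.963) = 2501.6×1.0863 ≈ 2717 m/s.
Stage 2: m₀ = 32,750 kg, m_f = 32,750 − 26,000 = 6,750 kg; Δv = 287×9.81×ln(4.852) = 2815.5×1.5794 ≈ 4447 m/s.
Total Δv = 2717 + 4447 = 7164 m/s.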